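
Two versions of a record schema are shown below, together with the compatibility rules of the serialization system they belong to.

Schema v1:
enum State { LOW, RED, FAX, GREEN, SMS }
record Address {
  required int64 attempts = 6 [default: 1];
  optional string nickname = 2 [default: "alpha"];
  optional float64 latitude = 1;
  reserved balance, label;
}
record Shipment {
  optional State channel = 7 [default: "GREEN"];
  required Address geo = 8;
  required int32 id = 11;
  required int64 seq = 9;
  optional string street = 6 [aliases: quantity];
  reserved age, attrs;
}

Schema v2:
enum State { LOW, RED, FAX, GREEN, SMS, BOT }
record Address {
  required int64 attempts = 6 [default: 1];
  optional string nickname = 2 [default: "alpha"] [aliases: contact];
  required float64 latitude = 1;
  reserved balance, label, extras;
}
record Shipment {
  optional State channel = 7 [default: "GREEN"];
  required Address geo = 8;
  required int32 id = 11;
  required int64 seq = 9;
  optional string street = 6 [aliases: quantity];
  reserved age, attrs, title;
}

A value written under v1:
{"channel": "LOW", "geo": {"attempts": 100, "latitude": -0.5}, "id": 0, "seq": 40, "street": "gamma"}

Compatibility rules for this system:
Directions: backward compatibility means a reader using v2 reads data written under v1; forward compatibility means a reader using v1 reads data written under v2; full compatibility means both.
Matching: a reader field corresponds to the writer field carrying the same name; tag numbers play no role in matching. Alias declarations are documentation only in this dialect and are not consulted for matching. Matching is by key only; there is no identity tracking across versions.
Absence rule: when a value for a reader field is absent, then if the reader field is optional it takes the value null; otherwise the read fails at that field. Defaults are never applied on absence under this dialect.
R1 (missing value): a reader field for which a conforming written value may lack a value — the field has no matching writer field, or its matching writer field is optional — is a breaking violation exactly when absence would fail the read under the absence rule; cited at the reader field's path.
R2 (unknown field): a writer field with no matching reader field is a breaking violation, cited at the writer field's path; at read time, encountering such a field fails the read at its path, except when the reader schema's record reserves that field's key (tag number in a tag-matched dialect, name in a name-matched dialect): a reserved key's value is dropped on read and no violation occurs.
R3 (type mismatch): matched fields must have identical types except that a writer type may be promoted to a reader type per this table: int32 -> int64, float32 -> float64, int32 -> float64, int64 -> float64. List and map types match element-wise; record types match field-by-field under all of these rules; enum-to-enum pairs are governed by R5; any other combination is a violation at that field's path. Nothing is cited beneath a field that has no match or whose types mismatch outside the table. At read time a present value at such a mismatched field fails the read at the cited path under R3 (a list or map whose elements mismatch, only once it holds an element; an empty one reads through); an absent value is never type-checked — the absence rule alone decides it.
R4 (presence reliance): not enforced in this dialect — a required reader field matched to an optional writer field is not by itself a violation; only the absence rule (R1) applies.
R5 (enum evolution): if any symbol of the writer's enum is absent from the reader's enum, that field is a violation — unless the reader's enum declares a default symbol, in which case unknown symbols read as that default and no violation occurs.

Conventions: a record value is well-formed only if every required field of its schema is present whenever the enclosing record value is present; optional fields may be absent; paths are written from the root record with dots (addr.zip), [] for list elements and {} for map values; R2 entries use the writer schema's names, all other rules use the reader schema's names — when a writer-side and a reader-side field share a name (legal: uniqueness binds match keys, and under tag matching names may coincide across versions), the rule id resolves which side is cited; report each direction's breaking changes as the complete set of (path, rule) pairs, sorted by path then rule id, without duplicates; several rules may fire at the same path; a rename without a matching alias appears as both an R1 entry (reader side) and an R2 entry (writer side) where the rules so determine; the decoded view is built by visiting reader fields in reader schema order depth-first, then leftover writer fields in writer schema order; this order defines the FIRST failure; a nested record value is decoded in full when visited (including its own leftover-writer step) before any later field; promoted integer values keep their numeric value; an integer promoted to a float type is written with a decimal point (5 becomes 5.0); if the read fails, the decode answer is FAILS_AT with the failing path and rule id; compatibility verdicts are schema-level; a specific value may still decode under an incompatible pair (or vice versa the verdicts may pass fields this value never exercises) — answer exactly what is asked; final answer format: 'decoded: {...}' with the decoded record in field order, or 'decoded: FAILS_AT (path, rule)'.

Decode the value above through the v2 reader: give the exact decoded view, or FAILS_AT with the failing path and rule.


each type pair in Shipment: writer, then reader
migrating the Shipment value to v2:
  channel := "LOW"
  geo.attempts := 100
  geo.nickname := null (not supplied -> null)
  geo.latitude := -0.5
  id := 0
  seq := 40
  street := "gamma"
  => decoded: {"channel": "LOW", "geo": {"attempts": 100, "nickname": null, "latitude": -0.5}, "id": 0, "seq": 40, "street": "gamma"}
diffs on Shipment not affecting the asked answer:
  enum State (field channel in record Shipment): symbol BOT added -> changes Shipment's schema-level verdicts only — the decode of this value is the same
  field latitude in record Address: optional changed to required -> changes Shipment's schema-level verdicts only — the decode of this value is the same

decoded: {"channel": "LOW", "geo": {"attempts": 100, "nickname": null, "latitude": -0.5}, "id": 0, "seq": 40, "street": "gamma"}


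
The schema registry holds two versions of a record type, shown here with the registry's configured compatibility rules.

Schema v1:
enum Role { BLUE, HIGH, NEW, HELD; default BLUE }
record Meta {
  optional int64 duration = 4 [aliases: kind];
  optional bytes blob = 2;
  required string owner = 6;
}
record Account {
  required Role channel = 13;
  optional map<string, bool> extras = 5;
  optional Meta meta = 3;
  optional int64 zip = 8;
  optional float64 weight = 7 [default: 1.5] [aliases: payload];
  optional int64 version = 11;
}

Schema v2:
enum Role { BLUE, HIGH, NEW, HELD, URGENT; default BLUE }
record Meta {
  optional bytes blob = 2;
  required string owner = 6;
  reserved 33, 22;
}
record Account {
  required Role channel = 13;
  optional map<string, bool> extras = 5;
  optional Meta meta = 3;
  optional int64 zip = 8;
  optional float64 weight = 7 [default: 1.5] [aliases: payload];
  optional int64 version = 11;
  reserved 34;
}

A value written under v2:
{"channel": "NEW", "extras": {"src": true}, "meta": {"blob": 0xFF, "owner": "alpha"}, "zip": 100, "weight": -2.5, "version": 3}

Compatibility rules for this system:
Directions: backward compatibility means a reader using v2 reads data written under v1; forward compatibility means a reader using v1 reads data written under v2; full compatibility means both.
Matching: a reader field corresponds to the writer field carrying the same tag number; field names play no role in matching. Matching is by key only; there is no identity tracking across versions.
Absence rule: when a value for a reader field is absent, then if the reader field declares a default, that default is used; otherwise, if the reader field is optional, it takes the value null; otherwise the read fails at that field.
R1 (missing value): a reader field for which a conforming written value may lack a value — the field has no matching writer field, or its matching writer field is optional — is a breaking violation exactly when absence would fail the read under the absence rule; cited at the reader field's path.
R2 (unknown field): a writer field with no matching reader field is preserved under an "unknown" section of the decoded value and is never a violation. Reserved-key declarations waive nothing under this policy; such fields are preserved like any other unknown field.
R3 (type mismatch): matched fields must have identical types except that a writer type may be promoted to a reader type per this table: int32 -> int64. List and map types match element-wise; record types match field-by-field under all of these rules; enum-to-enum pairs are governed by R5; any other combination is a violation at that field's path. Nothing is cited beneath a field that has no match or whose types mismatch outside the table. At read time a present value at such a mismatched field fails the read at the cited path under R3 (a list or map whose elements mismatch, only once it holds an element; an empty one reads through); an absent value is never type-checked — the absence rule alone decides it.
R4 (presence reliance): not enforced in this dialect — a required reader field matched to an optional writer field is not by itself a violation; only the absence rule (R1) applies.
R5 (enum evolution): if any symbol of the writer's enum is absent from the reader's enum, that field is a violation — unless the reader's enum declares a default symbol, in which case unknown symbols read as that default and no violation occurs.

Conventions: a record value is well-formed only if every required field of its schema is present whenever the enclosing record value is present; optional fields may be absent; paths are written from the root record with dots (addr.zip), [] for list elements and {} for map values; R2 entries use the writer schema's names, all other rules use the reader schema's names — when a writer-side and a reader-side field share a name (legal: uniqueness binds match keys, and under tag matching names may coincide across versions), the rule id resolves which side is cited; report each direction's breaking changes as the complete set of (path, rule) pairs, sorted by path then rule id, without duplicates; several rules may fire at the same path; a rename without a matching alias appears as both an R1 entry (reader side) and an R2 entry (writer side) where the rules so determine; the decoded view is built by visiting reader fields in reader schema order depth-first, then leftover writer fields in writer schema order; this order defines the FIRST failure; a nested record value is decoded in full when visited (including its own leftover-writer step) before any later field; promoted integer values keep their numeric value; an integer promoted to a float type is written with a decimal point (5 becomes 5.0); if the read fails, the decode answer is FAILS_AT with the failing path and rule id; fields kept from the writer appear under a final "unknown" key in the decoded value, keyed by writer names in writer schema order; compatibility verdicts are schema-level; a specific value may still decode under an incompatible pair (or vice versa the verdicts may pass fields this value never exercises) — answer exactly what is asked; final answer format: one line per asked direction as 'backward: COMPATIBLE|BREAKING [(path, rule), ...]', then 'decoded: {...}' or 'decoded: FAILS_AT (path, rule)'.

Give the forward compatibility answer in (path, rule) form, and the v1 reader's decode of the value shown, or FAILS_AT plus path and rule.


the writer's type comes first in each Account pair
forward analysis of Account with v1 as reader and v2 as writer:
  channel: paired with writer channel (Role -> Role; writer required)
  extras: paired with writer extras (map<string, bool> -> map<string, bool>; writer optional)
  meta: paired with writer meta (Meta -> Meta; writer optional)
  zip: paired with writer zip (int64 -> int64; writer optional)
  weight: paired with writer weight (float64 -> float64; writer optional)
  version: paired with writer version (int64 -> int64; writer optional)
  meta.duration: no writer-side match
  meta.blob: paired with writer meta.blob (bytes -> bytes; writer optional)
  meta.owner: paired with writer meta.owner (string -> string; writer required)
  => forward: COMPATIBLE
migrating the Account value to v1:
  channel := "NEW"
  extras := {"src": true}
  meta.duration := null (absent, optional -> null)
  meta.blob := 0xFF
  meta.owner := "alpha"
  zip := 100
  weight := -2.5
  version := 3
  => decoded: {"channel": "NEW", "extras": {"src": true}, "meta": {"duration": null, "blob": 0xFF, "owner": "alpha"}, "zip": 100, "weight": -2.5, "version": 3}
ruling out the remaining Account differences:
  enum Role (field channel in record Account): symbol URGENT added -> triggers nothing under Account's printed rules — same verdict
  removed field duration from record Meta -> triggers nothing under Account's printed rules — same verdict

forward: COMPATIBLE []; decoded: {"channel": "NEW", "extras": {"src": true}, "meta": {"duration": null, "blob": 0xFF, "owner": "alpha"}, "zip": 100, "weight": -2.5, "version": 3}


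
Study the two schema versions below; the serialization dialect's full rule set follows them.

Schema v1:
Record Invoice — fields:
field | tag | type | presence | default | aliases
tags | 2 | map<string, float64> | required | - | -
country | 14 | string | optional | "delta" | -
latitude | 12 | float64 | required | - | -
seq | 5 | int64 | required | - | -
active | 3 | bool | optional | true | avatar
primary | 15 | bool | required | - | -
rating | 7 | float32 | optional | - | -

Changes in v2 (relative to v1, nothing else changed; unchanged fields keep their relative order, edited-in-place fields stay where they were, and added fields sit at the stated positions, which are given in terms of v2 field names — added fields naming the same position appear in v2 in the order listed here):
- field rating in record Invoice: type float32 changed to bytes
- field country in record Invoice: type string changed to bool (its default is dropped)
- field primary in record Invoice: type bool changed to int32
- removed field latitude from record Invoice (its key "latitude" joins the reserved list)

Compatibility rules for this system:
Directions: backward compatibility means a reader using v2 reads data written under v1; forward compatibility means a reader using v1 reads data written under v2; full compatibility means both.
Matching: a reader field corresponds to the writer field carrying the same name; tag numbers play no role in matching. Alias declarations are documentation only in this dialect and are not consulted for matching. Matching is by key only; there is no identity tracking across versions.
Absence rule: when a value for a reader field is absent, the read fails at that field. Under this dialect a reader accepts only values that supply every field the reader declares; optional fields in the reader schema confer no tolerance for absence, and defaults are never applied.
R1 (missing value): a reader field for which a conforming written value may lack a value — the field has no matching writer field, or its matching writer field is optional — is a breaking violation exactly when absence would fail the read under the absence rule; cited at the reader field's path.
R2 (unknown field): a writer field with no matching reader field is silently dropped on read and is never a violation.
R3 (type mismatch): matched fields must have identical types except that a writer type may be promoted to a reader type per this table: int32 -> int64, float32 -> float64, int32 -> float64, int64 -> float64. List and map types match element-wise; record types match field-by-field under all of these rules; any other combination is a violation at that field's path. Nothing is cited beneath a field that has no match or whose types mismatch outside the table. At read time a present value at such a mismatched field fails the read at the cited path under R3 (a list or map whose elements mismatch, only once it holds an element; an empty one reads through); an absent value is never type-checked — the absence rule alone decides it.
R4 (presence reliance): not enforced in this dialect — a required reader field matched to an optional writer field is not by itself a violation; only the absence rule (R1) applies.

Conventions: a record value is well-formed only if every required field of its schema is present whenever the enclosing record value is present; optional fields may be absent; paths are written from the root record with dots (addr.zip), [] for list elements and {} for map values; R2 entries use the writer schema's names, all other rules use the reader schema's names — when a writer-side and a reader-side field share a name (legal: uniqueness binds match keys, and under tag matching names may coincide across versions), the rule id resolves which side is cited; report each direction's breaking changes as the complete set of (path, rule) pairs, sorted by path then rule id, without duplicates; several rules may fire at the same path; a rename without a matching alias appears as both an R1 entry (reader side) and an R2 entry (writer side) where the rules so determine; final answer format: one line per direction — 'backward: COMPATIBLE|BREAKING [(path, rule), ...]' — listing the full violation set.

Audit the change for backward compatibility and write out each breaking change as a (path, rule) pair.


each type pair in Invoice: writer, then reader
checking backward for Invoice: reader v2 against writer v1:
  tags <- tags (map<string, float64> -> map<string, float64>, writer required)
  country <- country (string -> bool, writer optional)
  seq <- seq (int64 -> int64, writer required)
  active <- active (bool -> bool, writer optional)
  primary <- primary (bool -> int32, writer required)
  rating <- rating (float32 -> bytes, writer optional)
  writer field latitude has no reader counterpart
  rule R1 violated at active
  rule R1 violated at country
  rule R3 violated at country
  rule R3 violated at primary
  rule R1 violated at rating
  rule R3 violated at rating
  backward on Invoice therefore BREAKING (6)
remaining Invoice differences; none change what is asked:
  removed field latitude from record Invoice (its key "latitude" joins the reserved list) -> affects forward compatibility only, which is not asked

backward: BREAKING [(active, R1), (country, R1), (country, R3), (primary, R3), (rating, R1), (rating, R3)]


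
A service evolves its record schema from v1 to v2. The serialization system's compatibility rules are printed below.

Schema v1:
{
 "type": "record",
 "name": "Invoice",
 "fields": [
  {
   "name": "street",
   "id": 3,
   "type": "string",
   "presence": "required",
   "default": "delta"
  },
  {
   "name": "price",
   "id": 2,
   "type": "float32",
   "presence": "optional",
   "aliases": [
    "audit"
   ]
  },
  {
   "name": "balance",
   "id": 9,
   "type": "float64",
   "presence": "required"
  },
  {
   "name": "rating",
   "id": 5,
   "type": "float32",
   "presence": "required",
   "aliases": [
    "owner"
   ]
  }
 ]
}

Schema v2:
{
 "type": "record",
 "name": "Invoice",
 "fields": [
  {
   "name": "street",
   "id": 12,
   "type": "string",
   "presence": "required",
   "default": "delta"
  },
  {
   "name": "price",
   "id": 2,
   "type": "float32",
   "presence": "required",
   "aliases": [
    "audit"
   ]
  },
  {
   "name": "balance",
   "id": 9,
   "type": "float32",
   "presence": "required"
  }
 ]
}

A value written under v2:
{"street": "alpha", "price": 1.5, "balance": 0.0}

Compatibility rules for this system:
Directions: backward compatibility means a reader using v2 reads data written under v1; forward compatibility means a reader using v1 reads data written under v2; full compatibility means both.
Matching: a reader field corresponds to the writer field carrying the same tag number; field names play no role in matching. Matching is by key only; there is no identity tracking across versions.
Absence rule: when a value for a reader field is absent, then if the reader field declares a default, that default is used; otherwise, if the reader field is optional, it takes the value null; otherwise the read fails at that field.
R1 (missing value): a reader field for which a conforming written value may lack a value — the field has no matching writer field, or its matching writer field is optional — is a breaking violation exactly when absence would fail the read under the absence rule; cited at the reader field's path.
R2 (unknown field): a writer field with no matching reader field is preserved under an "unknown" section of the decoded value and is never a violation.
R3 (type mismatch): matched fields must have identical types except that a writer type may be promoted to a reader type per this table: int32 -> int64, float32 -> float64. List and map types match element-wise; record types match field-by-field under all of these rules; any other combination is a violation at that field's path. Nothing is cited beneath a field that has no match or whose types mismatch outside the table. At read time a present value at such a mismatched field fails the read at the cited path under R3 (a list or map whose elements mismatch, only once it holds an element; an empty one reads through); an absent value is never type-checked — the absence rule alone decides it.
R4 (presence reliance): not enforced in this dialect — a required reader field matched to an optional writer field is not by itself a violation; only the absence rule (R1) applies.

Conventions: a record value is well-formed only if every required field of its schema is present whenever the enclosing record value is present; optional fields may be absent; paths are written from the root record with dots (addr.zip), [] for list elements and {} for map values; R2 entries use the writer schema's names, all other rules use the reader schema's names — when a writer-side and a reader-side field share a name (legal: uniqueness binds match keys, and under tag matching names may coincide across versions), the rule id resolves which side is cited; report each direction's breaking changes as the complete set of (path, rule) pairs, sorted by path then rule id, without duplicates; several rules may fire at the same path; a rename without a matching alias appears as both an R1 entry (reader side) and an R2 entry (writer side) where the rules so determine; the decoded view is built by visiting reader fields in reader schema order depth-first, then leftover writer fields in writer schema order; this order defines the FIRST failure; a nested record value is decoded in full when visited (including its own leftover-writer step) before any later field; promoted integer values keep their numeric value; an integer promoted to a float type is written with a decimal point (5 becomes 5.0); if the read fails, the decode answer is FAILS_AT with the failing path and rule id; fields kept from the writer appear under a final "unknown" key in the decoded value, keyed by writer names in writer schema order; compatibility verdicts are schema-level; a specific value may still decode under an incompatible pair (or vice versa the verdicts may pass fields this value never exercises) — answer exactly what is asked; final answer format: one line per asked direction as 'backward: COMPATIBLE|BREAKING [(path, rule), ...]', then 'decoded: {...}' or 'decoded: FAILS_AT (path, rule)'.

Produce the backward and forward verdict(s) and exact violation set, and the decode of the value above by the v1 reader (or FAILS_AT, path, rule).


backward: BREAKING [(balance, R3), (price, R1)]; forward: BREAKING [(rating, R1)]; decoded: FAILS_AT (rating, R1)

each type pair in Invoice: writer, then reader
checking backward for Invoice: reader v2 against writer v1:
  street: no writer match
  price: paired with writer price (float32 -> float32; writer optional)
  balance: paired with writer balance (float64 -> float32; writer required)
  writer field street has no reader counterpart
  writer field rating has no reader counterpart
  breaking: (balance, R3)
  breaking: (price, R1)
  => 2 violation(s): backward is BREAKING for Invoice
checking forward for Invoice: reader v1 against writer v2:
  street: no writer match
  price: paired with writer price (float32 -> float32; writer required)
  balance: paired with writer balance (float32 -> float64; writer required)
  rating: no writer match
  writer field street has no reader counterpart
  breaking: (rating, R1)
  => 1 violation(s): forward is BREAKING for Invoice
decode (reader v1):
  street := "delta" (missing; default applied)
  price := 1.5
  balance := 0.0 (float32 -> float64)
  read fails at rating under R1 (no fill)
  => FAILS_AT (rating, R1)


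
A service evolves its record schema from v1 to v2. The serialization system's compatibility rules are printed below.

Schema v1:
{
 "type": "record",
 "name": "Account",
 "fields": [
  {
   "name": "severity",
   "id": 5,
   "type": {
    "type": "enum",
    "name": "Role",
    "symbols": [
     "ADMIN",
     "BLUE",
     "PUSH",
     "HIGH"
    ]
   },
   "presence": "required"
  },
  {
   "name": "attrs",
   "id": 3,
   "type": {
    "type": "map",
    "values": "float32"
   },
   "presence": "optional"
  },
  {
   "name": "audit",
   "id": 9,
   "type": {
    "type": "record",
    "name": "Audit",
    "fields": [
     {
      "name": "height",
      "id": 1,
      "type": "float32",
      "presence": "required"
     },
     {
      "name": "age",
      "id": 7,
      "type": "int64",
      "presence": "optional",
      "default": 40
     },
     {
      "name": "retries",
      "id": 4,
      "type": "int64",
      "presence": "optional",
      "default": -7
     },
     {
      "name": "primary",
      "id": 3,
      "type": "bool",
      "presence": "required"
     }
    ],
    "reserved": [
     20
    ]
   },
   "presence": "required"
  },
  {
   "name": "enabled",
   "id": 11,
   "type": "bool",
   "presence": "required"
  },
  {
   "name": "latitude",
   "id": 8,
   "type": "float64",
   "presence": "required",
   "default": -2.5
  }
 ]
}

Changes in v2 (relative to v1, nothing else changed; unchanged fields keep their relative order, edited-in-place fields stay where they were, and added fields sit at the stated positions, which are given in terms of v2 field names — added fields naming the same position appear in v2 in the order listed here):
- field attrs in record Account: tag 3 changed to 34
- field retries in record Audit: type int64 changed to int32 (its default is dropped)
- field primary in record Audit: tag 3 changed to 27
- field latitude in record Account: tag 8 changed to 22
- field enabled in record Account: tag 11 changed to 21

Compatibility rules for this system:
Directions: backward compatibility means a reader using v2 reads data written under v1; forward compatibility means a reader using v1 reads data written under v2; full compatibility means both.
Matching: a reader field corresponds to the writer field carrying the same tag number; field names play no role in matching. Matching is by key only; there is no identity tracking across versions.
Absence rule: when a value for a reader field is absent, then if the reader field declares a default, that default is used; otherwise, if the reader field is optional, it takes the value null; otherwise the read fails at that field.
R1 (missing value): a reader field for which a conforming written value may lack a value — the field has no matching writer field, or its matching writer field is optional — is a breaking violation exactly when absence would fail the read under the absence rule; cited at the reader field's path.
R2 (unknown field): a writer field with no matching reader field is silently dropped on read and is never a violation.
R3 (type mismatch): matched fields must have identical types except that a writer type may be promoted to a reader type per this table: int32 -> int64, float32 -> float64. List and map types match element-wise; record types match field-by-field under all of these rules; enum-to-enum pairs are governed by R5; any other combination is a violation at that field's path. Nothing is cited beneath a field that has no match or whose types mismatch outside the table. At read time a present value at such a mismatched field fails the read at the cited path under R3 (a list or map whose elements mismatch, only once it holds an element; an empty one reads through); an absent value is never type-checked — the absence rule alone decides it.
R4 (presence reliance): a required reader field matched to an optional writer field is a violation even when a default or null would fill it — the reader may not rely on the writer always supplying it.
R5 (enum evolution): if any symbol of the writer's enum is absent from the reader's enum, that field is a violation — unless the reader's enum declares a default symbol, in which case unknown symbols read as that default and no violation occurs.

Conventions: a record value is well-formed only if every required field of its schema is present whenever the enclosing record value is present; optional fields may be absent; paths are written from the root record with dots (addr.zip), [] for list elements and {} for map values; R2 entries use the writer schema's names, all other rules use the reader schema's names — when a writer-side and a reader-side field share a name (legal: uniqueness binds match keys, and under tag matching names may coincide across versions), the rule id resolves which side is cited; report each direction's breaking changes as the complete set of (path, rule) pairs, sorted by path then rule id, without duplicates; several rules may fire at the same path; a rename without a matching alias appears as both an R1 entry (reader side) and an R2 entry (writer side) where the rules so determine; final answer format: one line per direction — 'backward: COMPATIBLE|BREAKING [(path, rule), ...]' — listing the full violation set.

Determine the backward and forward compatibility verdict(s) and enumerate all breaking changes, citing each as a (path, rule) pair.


backward: BREAKING [(audit.primary, R1), (audit.retries, R3), (enabled, R1)]; forward: BREAKING [(audit.primary, R1), (enabled, R1)]

arrows below run writer -> reader for Account
backward analysis of Account with v2 as reader and v1 as writer:
  severity: paired with writer severity (Role -> Role; writer required)
  attrs: no writer-side match
  audit: paired with writer audit (Audit -> Audit; writer required)
  enabled: no writer-side match
  latitude: no writer-side match
  writer attrs: unknown to reader
  writer enabled: unknown to reader
  writer latitude: unknown to reader
  audit.height: paired with writer audit.height (float32 -> float32; writer required)
  audit.age: paired with writer audit.age (int64 -> int64; writer optional)
  audit.retries: paired with writer audit.retries (int64 -> int32; writer optional)
  audit.primary: no writer-side match
  writer audit.primary: unknown to reader
  breaking: (audit.primary, R1)
  breaking: (audit.retries, R3)
  breaking: (enabled, R1)
  backward on Account therefore BREAKING (3)
forward analysis of Account with v1 as reader and v2 as writer:
  severity: paired with writer severity (Role -> Role; writer required)
  attrs: no writer-side match
  audit: paired with writer audit (Audit -> Audit; writer required)
  enabled: no writer-side match
  latitude: no writer-side match
  writer attrs: unknown to reader
  writer enabled: unknown to reader
  writer latitude: unknown to reader
  audit.height: paired with writer audit.height (float32 -> float32; writer required)
  audit.age: paired with writer audit.age (int64 -> int64; writer optional)
  audit.retries: paired with writer audit.retries (int32 -> int64; writer optional)
  audit.primary: no writer-side match
  writer audit.primary: unknown to reader
  breaking: (audit.primary, R1)
  breaking: (enabled, R1)
  forward on Account therefore BREAKING (2)


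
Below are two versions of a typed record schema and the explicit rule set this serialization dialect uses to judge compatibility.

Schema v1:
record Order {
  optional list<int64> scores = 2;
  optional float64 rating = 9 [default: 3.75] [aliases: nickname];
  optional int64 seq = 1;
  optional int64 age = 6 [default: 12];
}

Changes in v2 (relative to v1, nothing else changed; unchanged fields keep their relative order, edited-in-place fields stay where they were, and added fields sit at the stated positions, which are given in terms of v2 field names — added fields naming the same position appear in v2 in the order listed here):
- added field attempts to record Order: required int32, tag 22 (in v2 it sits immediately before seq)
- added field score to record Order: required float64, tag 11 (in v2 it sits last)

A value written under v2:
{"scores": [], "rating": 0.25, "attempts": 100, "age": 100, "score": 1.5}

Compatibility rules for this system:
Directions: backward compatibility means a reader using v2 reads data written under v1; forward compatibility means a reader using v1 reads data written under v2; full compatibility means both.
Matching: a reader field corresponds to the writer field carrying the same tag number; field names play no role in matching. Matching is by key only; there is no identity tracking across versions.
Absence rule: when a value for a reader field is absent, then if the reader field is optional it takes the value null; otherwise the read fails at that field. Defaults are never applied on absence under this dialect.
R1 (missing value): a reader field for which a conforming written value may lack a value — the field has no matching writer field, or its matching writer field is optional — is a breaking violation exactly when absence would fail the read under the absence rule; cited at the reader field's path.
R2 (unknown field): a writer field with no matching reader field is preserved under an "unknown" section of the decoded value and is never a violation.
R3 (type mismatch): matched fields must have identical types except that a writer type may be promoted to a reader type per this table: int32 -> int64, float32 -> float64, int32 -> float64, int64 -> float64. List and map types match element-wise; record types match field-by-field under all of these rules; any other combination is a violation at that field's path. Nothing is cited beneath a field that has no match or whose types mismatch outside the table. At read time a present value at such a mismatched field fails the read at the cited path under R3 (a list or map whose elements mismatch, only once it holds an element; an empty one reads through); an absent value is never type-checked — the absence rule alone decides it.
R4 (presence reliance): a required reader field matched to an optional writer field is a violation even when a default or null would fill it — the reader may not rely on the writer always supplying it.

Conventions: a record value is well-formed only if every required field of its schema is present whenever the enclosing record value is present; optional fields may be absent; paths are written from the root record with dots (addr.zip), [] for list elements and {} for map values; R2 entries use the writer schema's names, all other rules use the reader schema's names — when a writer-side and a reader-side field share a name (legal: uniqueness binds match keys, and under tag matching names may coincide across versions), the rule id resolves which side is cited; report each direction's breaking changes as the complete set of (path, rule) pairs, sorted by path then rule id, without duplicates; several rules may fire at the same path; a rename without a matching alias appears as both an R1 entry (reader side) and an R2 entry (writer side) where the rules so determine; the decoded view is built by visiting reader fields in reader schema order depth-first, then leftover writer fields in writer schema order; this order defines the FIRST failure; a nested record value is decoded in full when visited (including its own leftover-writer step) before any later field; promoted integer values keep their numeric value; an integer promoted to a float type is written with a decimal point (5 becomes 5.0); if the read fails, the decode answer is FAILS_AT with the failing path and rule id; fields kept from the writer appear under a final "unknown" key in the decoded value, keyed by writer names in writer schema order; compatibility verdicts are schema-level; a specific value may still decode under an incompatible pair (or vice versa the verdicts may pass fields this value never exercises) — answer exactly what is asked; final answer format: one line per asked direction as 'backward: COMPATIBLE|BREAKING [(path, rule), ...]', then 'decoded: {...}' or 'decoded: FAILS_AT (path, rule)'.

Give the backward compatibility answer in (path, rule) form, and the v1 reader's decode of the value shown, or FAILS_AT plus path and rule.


each type pair in Order: writer, then reader
backward pass over Order, reader schema v2, writer schema v1:
  scores: list<int64> -> list<int64>, writer optional; from scores
  rating: float64 -> float64, writer optional; from rating
  no writer field matches reader attempts
  seq: int64 -> int64, writer optional; from seq
  age: int64 -> int64, writer optional; from age
  no writer field matches reader score
  violation R1 at attempts
  violation R1 at score
  => backward: BREAKING (2)
migrating the Order value to v1:
  scores := []
  rating := 0.25
  seq := null (not supplied -> null)
  age := 100
  writer attempts: kept under "unknown"
  writer score: kept under "unknown"
  => decoded: {"scores": [], "rating": 0.25, "seq": null, "age": 100, "unknown": {"attempts": 100, "score": 1.5}}

backward: BREAKING [(attempts, R1), (score, R1)]; decoded: {"scores": [], "rating": 0.25, "seq": null, "age": 100, "unknown": {"attempts": 100, "score": 1.5}}


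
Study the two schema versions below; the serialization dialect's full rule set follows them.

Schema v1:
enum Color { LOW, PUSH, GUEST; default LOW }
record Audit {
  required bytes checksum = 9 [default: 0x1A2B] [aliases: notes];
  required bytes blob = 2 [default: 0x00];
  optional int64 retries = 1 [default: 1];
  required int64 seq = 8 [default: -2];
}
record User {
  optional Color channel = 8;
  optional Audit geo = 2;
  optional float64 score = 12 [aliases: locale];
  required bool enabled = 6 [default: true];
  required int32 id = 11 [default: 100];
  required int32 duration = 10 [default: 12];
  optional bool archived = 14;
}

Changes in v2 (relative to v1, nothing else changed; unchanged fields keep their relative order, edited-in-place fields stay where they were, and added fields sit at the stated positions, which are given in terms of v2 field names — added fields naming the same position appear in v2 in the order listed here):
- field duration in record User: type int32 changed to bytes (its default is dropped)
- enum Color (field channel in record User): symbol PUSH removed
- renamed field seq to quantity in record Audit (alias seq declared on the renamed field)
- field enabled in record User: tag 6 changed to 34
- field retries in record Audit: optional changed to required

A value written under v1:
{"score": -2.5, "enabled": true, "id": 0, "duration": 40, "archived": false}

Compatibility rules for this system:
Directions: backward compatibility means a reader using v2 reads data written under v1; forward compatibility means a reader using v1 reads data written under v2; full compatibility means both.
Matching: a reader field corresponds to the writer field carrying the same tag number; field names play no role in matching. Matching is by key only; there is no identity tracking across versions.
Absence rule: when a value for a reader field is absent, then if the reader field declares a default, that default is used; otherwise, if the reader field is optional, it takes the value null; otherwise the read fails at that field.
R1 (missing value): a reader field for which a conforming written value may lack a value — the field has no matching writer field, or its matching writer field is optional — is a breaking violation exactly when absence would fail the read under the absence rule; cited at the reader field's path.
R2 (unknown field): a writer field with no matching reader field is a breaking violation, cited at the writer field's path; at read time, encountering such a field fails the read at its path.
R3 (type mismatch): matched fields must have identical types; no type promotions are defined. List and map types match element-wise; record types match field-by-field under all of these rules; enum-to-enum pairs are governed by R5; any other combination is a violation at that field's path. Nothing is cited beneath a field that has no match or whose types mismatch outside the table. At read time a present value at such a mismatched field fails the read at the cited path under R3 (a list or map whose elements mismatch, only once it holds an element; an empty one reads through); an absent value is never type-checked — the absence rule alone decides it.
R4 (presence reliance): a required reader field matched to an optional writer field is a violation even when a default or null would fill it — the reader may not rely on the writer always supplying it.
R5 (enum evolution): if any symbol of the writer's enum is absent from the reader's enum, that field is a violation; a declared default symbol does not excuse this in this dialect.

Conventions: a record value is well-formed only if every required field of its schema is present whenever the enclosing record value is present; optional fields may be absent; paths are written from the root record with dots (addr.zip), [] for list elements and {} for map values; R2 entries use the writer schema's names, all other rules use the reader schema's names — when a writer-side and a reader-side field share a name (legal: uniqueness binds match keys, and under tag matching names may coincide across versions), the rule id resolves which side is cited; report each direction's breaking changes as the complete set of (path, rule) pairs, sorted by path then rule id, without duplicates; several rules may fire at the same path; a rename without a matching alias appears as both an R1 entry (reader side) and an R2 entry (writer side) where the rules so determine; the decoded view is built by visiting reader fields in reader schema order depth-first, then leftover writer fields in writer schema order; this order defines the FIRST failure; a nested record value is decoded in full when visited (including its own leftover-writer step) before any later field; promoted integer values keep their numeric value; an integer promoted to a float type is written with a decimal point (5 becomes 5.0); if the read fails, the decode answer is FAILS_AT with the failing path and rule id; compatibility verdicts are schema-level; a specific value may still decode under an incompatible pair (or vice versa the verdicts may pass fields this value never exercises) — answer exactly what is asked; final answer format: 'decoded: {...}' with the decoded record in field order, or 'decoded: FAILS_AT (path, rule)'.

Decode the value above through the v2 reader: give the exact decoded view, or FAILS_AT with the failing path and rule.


the writer's type comes first in each User pair
migrating the User value to v2:
  channel := null (absent, optional -> null)
  geo := null (absent, optional -> null)
  score := -2.5
  enabled := true (absent -> default)
  id := 0
  read fails at duration under R3
  => FAILS_AT (duration, R3)
remaining User differences; none change what is asked:
  enum Color (field channel in record User): symbol PUSH removed -> schema-level compatibility only; this User value's decode is unchanged
  renamed field seq to quantity in record Audit (alias seq declared on the renamed field) -> inert under this dialect — no rule fires on User and the result does not move
  field enabled in record User: tag 6 changed to 34 -> schema-level compatibility only; this User value's decode is unchanged
  field retries in record Audit: optional changed to required -> schema-level compatibility only; this User value's decode is unchanged

decoded: FAILS_AT (duration, R3)
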